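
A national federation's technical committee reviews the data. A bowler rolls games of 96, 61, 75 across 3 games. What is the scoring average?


Average = sum / n
Sum = 232
Average = 232 / 3 = 77.3333

77.3333


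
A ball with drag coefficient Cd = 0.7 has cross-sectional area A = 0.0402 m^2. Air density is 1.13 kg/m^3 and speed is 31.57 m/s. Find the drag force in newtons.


Fd = 0.5 * Cd * rho * A * v^2
Fd = 0.5 * 0.7 * 1.13 * 0.0402 * 31.57^2
v^2 = 996.6649
Fd = 0.5 * 0.7 * 1.13 * 0.0402 * 996.6649 = 15.8461 N

15.8461 N


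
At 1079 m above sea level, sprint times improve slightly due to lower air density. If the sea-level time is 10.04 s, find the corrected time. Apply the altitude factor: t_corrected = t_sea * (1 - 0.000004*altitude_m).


Correction factor = 1 - 0.000004 * 1079 = 0.995684
t_corrected = t_sea * factor = 10.04 * 0.995684
t_corrected = 9.9967 s

9.9967 s


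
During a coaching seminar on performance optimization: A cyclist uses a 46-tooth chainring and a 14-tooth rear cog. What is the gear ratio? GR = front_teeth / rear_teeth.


GR = front_teeth / rear_teeth
GR = 46 / 14
GR = 3.2857

3.2857


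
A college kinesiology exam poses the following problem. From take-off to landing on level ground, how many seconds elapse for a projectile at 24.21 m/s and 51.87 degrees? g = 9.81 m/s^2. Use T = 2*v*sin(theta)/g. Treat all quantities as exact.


T = 2*v*sin(theta)/g
sin(theta) = sin(51.87 deg) = 0.7866
T = 2*24.21*0.7866 / 9.81
T = 38.0877 / 9.81 = 3.8825 s

3.8825 s


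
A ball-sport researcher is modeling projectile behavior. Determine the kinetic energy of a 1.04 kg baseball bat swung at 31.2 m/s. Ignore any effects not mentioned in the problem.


KE = 0.5 * m * v^2
KE = 0.5 * 1.04 * 31.2^2
KE = 0.5 * 1.04 * 973.44 = 506.1888 J

506.1888 J


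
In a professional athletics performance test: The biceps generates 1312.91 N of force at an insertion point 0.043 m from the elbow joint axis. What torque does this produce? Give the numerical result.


tau = F * d
tau = 1312.91 * 0.043
tau = 56.4551 N*m

56.4551 N*m


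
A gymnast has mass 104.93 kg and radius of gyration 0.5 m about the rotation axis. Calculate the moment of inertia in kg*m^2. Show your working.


I = m * k^2
I = 104.93 * 0.5^2
I = 104.93 * 0.25 = 26.2325 kg*m^2

26.2325 kg*m^2


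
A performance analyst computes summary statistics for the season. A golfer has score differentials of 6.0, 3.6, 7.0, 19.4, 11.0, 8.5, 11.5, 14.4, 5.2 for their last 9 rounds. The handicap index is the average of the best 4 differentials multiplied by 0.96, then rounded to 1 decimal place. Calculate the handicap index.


All differentials: 6.0, 3.6, 7.0, 19.4, 11.0, 8.5, 11.5, 14.4, 5.2
Sorted: 3.6, 5.2, 6.0, 7.0, 8.5, 11.0, 11.5, 14.4, 19.4
Best 4: 3.6, 5.2, 6.0, 7.0
Average of best = 21.8 / 4 = 5.45
Raw index = 5.45 * 0.96 = 5.232
Handicap index = round(5.232, 1) = 5.2

5.2


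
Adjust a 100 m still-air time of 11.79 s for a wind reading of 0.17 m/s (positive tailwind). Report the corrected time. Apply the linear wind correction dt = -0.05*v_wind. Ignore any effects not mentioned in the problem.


dt = -0.05 * v_wind = -0.05 * 0.17 = -0.0085 s
t_corrected = t_still + dt = 11.79 + (-0.0085)
t_corrected = 11.7815 s

11.7815 s


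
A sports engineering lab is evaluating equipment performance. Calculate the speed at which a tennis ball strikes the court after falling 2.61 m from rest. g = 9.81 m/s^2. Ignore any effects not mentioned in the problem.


v = sqrt(2 * g * h)
v = sqrt(2 * 9.81 * 2.61)
v = sqrt(51.2082) = 7.156 m/s

7.156 m/s


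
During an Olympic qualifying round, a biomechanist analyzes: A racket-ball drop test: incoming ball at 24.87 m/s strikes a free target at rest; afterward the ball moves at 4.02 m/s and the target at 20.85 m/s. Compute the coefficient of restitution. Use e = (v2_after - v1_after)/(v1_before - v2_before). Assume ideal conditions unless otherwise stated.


e = (v2_after - v1_after) / (v1_before - v2_before)
Numerator = 20.85 - 4.02 = 16.83
Denominator = 24.87 - 0 = 24.87
e = 16.83 / 24.87 = 0.6767

0.6767


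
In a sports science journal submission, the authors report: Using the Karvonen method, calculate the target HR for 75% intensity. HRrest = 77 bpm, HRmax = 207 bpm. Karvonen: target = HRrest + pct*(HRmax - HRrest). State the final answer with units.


Target = HRrest + pct*(HRmax - HRrest)
Heart rate reserve = HRmax - HRrest = 207 - 77 = 130 bpm
Fraction = 75% = 0.75
Target = 77 + 0.75 * 130
Target = 77 + 97.5 = 174.5 bpm

174.5 bpm


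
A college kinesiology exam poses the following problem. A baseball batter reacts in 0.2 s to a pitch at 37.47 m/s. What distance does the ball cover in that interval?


d = v * t
d = 37.47 * 0.2
d = 7.494 m

7.494 m


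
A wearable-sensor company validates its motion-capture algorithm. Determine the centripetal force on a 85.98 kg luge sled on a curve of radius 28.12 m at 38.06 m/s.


Fc = m * v^2 / r
v^2 = 38.06^2 = 1448.5636
Fc = 85.98 * 1448.5636 / 28.12
Fc = 124547.4983 / 28.12 = 4429.1429 N

4429.1429 N


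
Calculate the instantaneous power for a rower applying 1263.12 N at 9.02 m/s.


P = F * v
P = 1263.12 * 9.02
P = 11393.3424 W

11393.3424 W


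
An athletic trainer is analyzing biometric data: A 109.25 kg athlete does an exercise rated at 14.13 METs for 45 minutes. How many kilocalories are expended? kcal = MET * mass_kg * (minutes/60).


kcal = MET * mass * time_hr
Convert time: 45 min = 0.75 hr
kcal = 14.13 * 109.25 * 0.75
kcal = 1157.7769 kcal

1157.7769 kcal


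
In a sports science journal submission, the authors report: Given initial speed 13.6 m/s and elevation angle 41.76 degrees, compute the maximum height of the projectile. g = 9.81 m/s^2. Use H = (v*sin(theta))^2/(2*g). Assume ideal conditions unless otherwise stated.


H = (v*sin(theta))^2 / (2*g)
vy = v*sin(theta) = 13.6 * sin(41.76 deg) = 9.0578 m/s
H = vy^2 / (2*g) = 82.043 / (2*9.81)
H = 82.043 / 19.62 = 4.1816 m

4.1816 m


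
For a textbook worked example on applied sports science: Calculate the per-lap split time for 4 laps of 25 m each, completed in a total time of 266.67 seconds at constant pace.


Split time = total_time / n_laps = 266.67 / 4
Split time = 66.6675 s per lap

66.6675 s


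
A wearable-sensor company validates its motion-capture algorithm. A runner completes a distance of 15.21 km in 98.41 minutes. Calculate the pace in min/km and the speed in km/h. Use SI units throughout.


Pace = time / distance = 98.41 min / 15.21 km = 6.4701 min/km
Speed = distance / time_in_hours = 15.21 / 1.6402 hr
Speed = 9.2734 km/h

6.4701 min/km, 9.2734 km/h


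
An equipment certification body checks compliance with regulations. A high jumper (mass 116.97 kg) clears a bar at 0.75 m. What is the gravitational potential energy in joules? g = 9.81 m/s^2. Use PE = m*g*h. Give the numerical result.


PE = m * g * h
PE = 116.97 * 9.81 * 0.75
PE = 1147.4757 * 0.75 = 860.6068 J

860.6068 J


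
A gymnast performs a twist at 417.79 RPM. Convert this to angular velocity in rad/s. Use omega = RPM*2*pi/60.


omega = RPM * 2 * pi / 60
omega = 417.79 * 2 * 3.14159 / 60
omega = 2625.052 / 60 = 43.7509 rad/s

43.7509 rad/s


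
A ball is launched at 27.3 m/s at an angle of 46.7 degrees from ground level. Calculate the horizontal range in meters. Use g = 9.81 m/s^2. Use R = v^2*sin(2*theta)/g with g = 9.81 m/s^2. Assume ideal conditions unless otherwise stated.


R = v^2 * sin(2*theta) / g
Convert angle to radians: theta = 46.7 deg = 0.8151 rad
sin(2*theta) = sin(1.6301) = 0.9982
R = 27.3^2 * 0.9982 / 9.81
R = 745.29 * 0.9982 / 9.81 = 75.8388 m

75.8388 m


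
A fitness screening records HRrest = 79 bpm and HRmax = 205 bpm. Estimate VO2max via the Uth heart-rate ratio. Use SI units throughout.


VO2max = 15.3 * HRmax / HRrest
VO2max = 15.3 * 205 / 79
VO2max = 3136.5 / 79 = 39.7025 mL/kg/min

39.7025 mL/kg/min


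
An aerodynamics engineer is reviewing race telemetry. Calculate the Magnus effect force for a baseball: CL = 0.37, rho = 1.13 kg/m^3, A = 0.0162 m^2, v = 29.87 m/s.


FM = 0.5 * CL * rho * A * v^2
FM = 0.5 * 0.37 * 1.13 * 0.0162 * 29.87^2
v^2 = 892.2169
FM = 0.5 * 0.37 * 1.13 * 0.0162 * 892.2169 = 3.0216 N

3.0216 N


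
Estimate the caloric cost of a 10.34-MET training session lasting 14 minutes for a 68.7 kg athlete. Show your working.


kcal = MET * mass * time_hr
Convert time: 14 min = 0.2333 hr
kcal = 10.34 * 68.7 * 0.2333
kcal = 165.7502 kcal

165.7502 kcal


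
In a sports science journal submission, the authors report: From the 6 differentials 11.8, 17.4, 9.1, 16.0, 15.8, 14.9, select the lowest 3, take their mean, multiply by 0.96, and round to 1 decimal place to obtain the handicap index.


All differentials: 11.8, 17.4, 9.1, 16.0, 15.8, 14.9
Sorted: 9.1, 11.8, 14.9, 15.8, 16.0, 17.4
Best 3: 9.1, 11.8, 14.9
Average of best = 35.8 / 3 = 11.9333
Raw index = 11.9333 * 0.96 = 11.456
Handicap index = round(11.456, 1) = 11.5

11.5


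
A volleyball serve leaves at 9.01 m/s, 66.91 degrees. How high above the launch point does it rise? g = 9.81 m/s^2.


H = (v*sin(theta))^2 / (2*g)
vy = v*sin(theta) = 9.01 * sin(66.91 deg) = 8.2882 m/s
H = vy^2 / (2*g) = 68.6944 / (2*9.81)
H = 68.6944 / 19.62 = 3.5012 m

3.5012 m


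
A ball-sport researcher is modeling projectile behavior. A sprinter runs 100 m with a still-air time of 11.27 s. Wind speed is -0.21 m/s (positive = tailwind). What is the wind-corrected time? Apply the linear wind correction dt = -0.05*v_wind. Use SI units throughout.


dt = -0.05 * v_wind = -0.05 * -0.21 = 0.0105 s
t_corrected = t_still + dt = 11.27 + (0.0105)
t_corrected = 11.2805 s

11.2805 s


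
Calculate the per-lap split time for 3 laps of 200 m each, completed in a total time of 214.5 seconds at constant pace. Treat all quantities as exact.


Split time = total_time / n_laps = 214.5 / 3
Split time = 71.5 s per lap

71.5 s


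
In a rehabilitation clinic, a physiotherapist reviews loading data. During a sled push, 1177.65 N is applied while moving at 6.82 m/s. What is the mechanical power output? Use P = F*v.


P = F * v
P = 1177.65 * 6.82
P = 8031.573 W

8031.573 W


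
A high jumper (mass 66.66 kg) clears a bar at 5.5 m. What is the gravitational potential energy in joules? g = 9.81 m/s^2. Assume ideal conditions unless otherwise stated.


PE = m * g * h
PE = 66.66 * 9.81 * 5.5
PE = 653.9346 * 5.5 = 3596.6403 J

3596.6403 J


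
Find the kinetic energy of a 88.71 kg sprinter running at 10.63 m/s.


KE = 0.5 * m * v^2
KE = 0.5 * 88.71 * 10.63^2
KE = 0.5 * 88.71 * 112.9969 = 5011.9775 J

5011.9775 J


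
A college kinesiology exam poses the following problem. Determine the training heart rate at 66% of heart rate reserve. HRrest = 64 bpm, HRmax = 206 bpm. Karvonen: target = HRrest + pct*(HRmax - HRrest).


Target = HRrest + pct*(HRmax - HRrest)
Heart rate reserve = HRmax - HRrest = 206 - 64 = 142 bpm
Fraction = 66% = 0.66
Target = 64 + 0.66 * 142
Target = 64 + 93.72 = 157.72 bpm

157.72 bpm


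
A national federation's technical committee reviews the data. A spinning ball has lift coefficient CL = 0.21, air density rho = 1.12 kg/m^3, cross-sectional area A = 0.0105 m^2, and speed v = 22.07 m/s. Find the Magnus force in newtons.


FM = 0.5 * CL * rho * A * v^2
FM = 0.5 * 0.21 * 1.12 * 0.0105 * 22.07^2
v^2 = 487.0849
FM = 0.5 * 0.21 * 1.12 * 0.0105 * 487.0849 = 0.6015 N

0.6015 N


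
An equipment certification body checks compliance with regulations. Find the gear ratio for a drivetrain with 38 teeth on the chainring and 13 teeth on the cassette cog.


GR = front_teeth / rear_teeth
GR = 38 / 13
GR = 2.9231

2.9231


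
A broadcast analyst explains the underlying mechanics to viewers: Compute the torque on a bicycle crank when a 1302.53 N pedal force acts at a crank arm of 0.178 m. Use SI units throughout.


tau = F * d
tau = 1302.53 * 0.178
tau = 231.8503 N*m

231.8503 N*m


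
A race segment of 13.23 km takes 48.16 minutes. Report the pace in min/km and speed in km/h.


Pace = time / distance = 48.16 min / 13.23 km = 3.6402 min/km
Speed = distance / time_in_hours = 13.23 / 0.8027 hr
Speed = 16.4826 km/h

3.6402 min/km, 16.4826 km/h


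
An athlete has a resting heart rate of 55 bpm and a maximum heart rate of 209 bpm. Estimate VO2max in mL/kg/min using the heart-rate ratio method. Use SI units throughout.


VO2max = 15.3 * HRmax / HRrest
VO2max = 15.3 * 209 / 55
VO2max = 3197.7 / 55 = 58.14 mL/kg/min

58.14 mL/kg/min


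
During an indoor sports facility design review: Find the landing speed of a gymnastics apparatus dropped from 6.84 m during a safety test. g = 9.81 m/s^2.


v = sqrt(2 * g * h)
v = sqrt(2 * 9.81 * 6.84)
v = sqrt(134.2008) = 11.5845 m/s

11.5845 m/s


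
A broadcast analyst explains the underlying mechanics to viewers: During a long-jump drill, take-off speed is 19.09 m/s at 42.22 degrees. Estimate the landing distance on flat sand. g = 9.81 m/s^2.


R = v^2 * sin(2*theta) / g
Convert angle to radians: theta = 42.22 deg = 0.7369 rad
sin(2*theta) = sin(1.4738) = 0.9953
R = 19.09^2 * 0.9953 / 9.81
R = 364.4281 * 0.9953 / 9.81 = 36.9739 m

36.9739 m


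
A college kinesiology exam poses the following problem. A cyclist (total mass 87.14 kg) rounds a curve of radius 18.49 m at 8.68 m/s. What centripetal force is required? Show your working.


Fc = m * v^2 / r
v^2 = 8.68^2 = 75.3424
Fc = 87.14 * 75.3424 / 18.49
Fc = 6565.3367 / 18.49 = 355.075 N

355.075 N


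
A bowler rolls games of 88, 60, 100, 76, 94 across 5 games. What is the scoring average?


Average = sum / n
Sum = 418
Average = 418 / 5 = 83.6

83.6


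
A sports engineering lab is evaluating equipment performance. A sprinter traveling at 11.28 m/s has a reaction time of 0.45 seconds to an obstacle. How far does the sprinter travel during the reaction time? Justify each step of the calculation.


d = v * t
d = 11.28 * 0.45
d = 5.076 m

5.076 m


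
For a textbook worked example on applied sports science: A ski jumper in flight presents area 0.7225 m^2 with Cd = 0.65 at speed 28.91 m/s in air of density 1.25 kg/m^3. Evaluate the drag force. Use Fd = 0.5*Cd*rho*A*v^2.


Fd = 0.5 * Cd * rho * A * v^2
Fd = 0.5 * 0.65 * 1.25 * 0.7225 * 28.91^2
v^2 = 835.7881
Fd = 0.5 * 0.65 * 1.25 * 0.7225 * 835.7881 = 245.3169 N

245.3169 N


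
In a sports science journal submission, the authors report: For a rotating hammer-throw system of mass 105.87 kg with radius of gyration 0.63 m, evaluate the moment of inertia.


I = m * k^2
I = 105.87 * 0.63^2
I = 105.87 * 0.3969 = 42.0198 kg*m^2

42.0198 kg*m^2


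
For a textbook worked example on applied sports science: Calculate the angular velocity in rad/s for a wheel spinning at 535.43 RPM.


omega = RPM * 2 * pi / 60
omega = 535.43 * 2 * 3.14159 / 60
omega = 3364.2059 / 60 = 56.0701 rad/s

56.0701 rad/s


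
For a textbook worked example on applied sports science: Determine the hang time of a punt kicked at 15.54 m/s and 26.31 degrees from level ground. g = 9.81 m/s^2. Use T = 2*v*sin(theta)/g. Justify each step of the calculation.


T = 2*v*sin(theta)/g
sin(theta) = sin(26.31 deg) = 0.4432
T = 2*15.54*0.4432 / 9.81
T = 13.7755 / 9.81 = 1.4042 s

1.4042 s


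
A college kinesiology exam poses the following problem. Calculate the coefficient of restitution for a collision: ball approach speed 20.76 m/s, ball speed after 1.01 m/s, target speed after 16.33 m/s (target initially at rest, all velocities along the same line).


e = (v2_after - v1_after) / (v1_before - v2_before)
Numerator = 16.33 - 1.01 = 15.32
Denominator = 20.76 - 0 = 20.76
e = 15.32 / 20.76 = 0.738

0.738


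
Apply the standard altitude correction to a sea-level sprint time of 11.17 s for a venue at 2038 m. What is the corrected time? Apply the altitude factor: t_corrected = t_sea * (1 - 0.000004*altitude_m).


Correction factor = 1 - 0.000004 * 2038 = 0.991848
t_corrected = t_sea * factor = 11.17 * 0.991848
t_corrected = 11.0789 s

11.0789 s


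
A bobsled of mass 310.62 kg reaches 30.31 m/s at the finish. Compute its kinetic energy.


KE = 0.5 * m * v^2
KE = 0.5 * 310.62 * 30.31^2
KE = 0.5 * 310.62 * 918.6961 = 142682.6913 J

142682.6913 J


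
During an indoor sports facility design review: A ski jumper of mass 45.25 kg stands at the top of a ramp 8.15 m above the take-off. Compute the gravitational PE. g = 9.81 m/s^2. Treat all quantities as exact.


PE = m * g * h
PE = 45.25 * 9.81 * 8.15
PE = 443.9025 * 8.15 = 3617.8054 J

3617.8054 J


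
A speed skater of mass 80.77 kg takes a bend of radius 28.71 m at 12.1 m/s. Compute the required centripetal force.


Fc = m * v^2 / r
v^2 = 12.1^2 = 146.41
Fc = 80.77 * 146.41 / 28.71
Fc = 11825.5357 / 28.71 = 411.8961 N

411.8961 N


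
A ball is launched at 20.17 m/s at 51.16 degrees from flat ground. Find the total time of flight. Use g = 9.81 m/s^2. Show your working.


T = 2*v*sin(theta)/g
sin(theta) = sin(51.16 deg) = 0.7789
T = 2*20.17*0.7789 / 9.81
T = 31.4208 / 9.81 = 3.2029 s

3.2029 s


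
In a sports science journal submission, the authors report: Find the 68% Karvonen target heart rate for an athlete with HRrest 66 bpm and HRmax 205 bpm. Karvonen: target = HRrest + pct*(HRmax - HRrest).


Target = HRrest + pct*(HRmax - HRrest)
Heart rate reserve = HRmax - HRrest = 205 - 66 = 139 bpm
Fraction = 68% = 0.68
Target = 66 + 0.68 * 139
Target = 66 + 94.52 = 160.52 bpm

160.52 bpm


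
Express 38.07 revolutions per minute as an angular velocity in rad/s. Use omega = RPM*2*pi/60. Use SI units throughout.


omega = RPM * 2 * pi / 60
omega = 38.07 * 2 * 3.14159 / 60
omega = 239.2009 / 60 = 3.9867 rad/s

3.9867 rad/s


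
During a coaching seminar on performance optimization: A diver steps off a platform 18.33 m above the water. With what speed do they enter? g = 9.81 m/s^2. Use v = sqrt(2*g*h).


v = sqrt(2 * g * h)
v = sqrt(2 * 9.81 * 18.33)
v = sqrt(359.6346) = 18.964 m/s

18.964 m/s


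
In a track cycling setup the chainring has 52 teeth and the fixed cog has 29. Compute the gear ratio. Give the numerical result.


GR = front_teeth / rear_teeth
GR = 52 / 29
GR = 1.7931

1.7931


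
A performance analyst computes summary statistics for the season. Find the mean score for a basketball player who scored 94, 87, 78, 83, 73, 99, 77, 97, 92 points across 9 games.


Average = sum / n
Sum = 780
Average = 780 / 9 = 86.6667

86.6667


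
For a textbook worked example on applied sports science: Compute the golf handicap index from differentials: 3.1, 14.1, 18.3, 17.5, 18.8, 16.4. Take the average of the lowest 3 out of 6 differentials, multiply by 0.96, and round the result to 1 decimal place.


All differentials: 3.1, 14.1, 18.3, 17.5, 18.8, 16.4
Sorted: 3.1, 14.1, 16.4, 17.5, 18.3, 18.8
Best 3: 3.1, 14.1, 16.4
Average of best = 33.6 / 3 = 11.2
Raw index = 11.2 * 0.96 = 10.752
Handicap index = round(10.752, 1) = 10.8

10.8


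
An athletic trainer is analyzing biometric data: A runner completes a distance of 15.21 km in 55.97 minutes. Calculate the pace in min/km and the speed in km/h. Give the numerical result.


Pace = time / distance = 55.97 min / 15.21 km = 3.6798 min/km
Speed = distance / time_in_hours = 15.21 / 0.9328 hr
Speed = 16.3052 km/h

3.6798 min/km, 16.3052 km/h


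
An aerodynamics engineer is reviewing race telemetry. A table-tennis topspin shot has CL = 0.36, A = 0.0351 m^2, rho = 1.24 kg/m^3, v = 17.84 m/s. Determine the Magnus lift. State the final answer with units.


FM = 0.5 * CL * rho * A * v^2
FM = 0.5 * 0.36 * 1.24 * 0.0351 * 17.84^2
v^2 = 318.2656
FM = 0.5 * 0.36 * 1.24 * 0.0351 * 318.2656 = 2.4934 N

2.4934 N


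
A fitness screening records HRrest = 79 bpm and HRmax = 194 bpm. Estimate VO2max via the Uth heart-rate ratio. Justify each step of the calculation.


VO2max = 15.3 * HRmax / HRrest
VO2max = 15.3 * 194 / 79
VO2max = 2968.2 / 79 = 37.5722 mL/kg/min

37.5722 mL/kg/min


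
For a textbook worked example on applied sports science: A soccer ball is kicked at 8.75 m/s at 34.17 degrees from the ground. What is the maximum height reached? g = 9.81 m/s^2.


H = (v*sin(theta))^2 / (2*g)
vy = v*sin(theta) = 8.75 * sin(34.17 deg) = 4.9144 m/s
H = vy^2 / (2*g) = 24.1517 / (2*9.81)
H = 24.1517 / 19.62 = 1.231 m

1.231 m


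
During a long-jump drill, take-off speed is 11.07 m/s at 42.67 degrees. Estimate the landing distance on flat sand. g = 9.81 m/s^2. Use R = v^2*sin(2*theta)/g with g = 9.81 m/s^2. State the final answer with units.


R = v^2 * sin(2*theta) / g
Convert angle to radians: theta = 42.67 deg = 0.7447 rad
sin(2*theta) = sin(1.4895) = 0.9967
R = 11.07^2 * 0.9967 / 9.81
R = 122.5449 * 0.9967 / 9.81 = 12.4505 m

12.4505 m


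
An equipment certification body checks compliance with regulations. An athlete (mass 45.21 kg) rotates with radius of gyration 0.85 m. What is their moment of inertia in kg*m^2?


I = m * k^2
I = 45.21 * 0.85^2
I = 45.21 * 0.7225 = 32.6642 kg*m^2

32.6642 kg*m^2


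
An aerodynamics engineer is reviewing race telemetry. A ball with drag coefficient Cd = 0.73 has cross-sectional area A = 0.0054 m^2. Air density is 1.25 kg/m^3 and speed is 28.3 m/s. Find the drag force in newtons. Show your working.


Fd = 0.5 * Cd * rho * A * v^2
Fd = 0.5 * 0.73 * 1.25 * 0.0054 * 28.3^2
v^2 = 800.89
Fd = 0.5 * 0.73 * 1.25 * 0.0054 * 800.89 = 1.9732 N

1.9732 N


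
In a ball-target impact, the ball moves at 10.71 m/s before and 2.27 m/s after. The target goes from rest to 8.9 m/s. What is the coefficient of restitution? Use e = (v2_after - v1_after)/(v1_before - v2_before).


e = (v2_after - v1_after) / (v1_before - v2_before)
Numerator = 8.9 - 2.27 = 6.63
Denominator = 10.71 - 0 = 10.71
e = 6.63 / 10.71 = 0.619

0.619


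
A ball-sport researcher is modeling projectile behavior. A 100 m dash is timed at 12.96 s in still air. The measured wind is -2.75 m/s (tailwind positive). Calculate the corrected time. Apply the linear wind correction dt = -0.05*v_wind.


dt = -0.05 * v_wind = -0.05 * -2.75 = 0.1375 s
t_corrected = t_still + dt = 12.96 + (0.1375)
t_corrected = 13.0975 s

13.0975 s


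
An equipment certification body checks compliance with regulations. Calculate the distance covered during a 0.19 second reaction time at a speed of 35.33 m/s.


d = v * t
d = 35.33 * 0.19
d = 6.7127 m

6.7127 m


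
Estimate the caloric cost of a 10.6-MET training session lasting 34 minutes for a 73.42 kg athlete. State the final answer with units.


kcal = MET * mass * time_hr
Convert time: 34 min = 0.5667 hr
kcal = 10.6 * 73.42 * 0.5667
kcal = 441.0095 kcal

441.0095 kcal


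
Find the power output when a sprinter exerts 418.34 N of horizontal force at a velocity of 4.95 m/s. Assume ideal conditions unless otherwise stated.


P = F * v
P = 418.34 * 4.95
P = 2070.783 W

2070.783 W


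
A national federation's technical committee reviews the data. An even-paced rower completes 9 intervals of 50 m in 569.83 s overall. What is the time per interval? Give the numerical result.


Split time = total_time / n_laps = 569.83 / 9
Split time = 63.3144 s per lap

63.3144 s


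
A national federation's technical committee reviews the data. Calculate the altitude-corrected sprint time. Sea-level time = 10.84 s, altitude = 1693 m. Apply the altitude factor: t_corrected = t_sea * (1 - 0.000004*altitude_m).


Correction factor = 1 - 0.000004 * 1693 = 0.993228
t_corrected = t_sea * factor = 10.84 * 0.993228
t_corrected = 10.7666 s

10.7666 s


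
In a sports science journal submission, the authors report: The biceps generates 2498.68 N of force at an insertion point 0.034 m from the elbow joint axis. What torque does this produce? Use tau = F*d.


tau = F * d
tau = 2498.68 * 0.034
tau = 84.9551 N*m

84.9551 N*m


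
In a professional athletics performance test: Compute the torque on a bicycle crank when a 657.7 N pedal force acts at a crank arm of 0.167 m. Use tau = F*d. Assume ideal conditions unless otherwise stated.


tau = F * d
tau = 657.7 * 0.167
tau = 109.8359 N*m

109.8359 N*m


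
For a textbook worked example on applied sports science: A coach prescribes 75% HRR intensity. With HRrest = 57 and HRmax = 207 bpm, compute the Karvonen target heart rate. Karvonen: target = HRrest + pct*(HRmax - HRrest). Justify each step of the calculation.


Target = HRrest + pct*(HRmax - HRrest)
Heart rate reserve = HRmax - HRrest = 207 - 57 = 150 bpm
Fraction = 75% = 0.75
Target = 57 + 0.75 * 150
Target = 57 + 112.5 = 169.5 bpm

169.5 bpm


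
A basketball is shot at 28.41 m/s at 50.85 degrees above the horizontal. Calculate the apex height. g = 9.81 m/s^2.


H = (v*sin(theta))^2 / (2*g)
vy = v*sin(theta) = 28.41 * sin(50.85 deg) = 22.0318 m/s
H = vy^2 / (2*g) = 485.4017 / (2*9.81)
H = 485.4017 / 19.62 = 24.7401 m

24.7401 m


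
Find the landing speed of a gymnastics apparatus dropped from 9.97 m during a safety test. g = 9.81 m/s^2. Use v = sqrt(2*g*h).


v = sqrt(2 * g * h)
v = sqrt(2 * 9.81 * 9.97)
v = sqrt(195.6114) = 13.9861 m/s

13.9861 m/s


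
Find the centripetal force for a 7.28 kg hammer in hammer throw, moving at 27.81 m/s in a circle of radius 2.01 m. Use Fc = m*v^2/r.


Fc = m * v^2 / r
v^2 = 27.81^2 = 773.3961
Fc = 7.28 * 773.3961 / 2.01
Fc = 5630.3236 / 2.01 = 2801.156 N

2801.156 N


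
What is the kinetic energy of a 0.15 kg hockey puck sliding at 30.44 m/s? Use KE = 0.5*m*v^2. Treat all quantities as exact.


KE = 0.5 * m * v^2
KE = 0.5 * 0.15 * 30.44^2
KE = 0.5 * 0.15 * 926.5936 = 69.4945 J

69.4945 J


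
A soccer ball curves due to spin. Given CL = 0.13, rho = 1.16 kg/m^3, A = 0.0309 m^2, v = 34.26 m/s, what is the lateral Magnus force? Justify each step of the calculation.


FM = 0.5 * CL * rho * A * v^2
FM = 0.5 * 0.13 * 1.16 * 0.0309 * 34.26^2
v^2 = 1173.7476
FM = 0.5 * 0.13 * 1.16 * 0.0309 * 1173.7476 = 2.7347 N

2.7347 N


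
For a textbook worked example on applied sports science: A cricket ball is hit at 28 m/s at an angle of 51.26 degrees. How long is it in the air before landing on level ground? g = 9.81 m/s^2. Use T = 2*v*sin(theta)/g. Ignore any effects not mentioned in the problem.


T = 2*v*sin(theta)/g
sin(theta) = sin(51.26 deg) = 0.78
T = 2*28*0.78 / 9.81
T = 43.6796 / 9.81 = 4.4526 s

4.4526 s


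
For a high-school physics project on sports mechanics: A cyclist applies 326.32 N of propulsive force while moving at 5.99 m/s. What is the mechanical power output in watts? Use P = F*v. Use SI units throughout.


P = F * v
P = 326.32 * 5.99
P = 1954.6568 W

1954.6568 W


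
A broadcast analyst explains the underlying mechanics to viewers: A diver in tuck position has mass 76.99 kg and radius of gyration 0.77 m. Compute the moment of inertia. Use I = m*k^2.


I = m * k^2
I = 76.99 * 0.77^2
I = 76.99 * 0.5929 = 45.6474 kg*m^2

45.6474 kg*m^2


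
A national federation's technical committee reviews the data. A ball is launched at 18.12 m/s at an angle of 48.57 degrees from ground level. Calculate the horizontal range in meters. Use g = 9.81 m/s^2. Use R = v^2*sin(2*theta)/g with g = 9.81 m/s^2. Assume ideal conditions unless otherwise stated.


R = v^2 * sin(2*theta) / g
Convert angle to radians: theta = 48.57 deg = 0.8477 rad
sin(2*theta) = sin(1.6954) = 0.9922
R = 18.12^2 * 0.9922 / 9.81
R = 328.3344 * 0.9922 / 9.81 = 33.2098 m

33.2098 m


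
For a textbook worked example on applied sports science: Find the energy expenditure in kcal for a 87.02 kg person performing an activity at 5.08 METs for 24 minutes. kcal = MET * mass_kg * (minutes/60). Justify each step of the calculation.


kcal = MET * mass * time_hr
Convert time: 24 min = 0.4 hr
kcal = 5.08 * 87.02 * 0.4
kcal = 176.8246 kcal

176.8246 kcal


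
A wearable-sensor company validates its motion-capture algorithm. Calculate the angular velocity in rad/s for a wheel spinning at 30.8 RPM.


omega = RPM * 2 * pi / 60
omega = 30.8 * 2 * 3.14159 / 60
omega = 193.5221 / 60 = 3.2254 rad/s

3.2254 rad/s


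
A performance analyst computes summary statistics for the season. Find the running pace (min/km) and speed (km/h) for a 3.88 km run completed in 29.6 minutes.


Pace = time / distance = 29.6 min / 3.88 km = 7.6289 min/km
Speed = distance / time_in_hours = 3.88 / 0.4933 hr
Speed = 7.8649 km/h

7.6289 min/km, 7.8649 km/h


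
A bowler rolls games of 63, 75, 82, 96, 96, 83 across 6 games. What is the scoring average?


Average = sum / n
Sum = 495
Average = 495 / 6 = 82.5

82.5


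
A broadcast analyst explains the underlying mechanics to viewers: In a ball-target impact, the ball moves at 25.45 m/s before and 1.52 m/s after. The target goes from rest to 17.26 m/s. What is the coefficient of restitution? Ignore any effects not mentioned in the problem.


e = (v2_after - v1_after) / (v1_before - v2_before)
Numerator = 17.26 - 1.52 = 15.74
Denominator = 25.45 - 0 = 25.45
e = 15.74 / 25.45 = 0.6185

0.6185


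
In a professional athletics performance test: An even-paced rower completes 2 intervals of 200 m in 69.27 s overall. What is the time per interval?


Split time = total_time / n_laps = 69.27 / 2
Split time = 34.635 s per lap

34.635 s


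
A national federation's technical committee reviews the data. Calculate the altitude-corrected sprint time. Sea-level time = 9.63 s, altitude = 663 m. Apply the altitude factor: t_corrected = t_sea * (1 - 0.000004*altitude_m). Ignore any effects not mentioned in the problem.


Correction factor = 1 - 0.000004 * 663 = 0.997348
t_corrected = t_sea * factor = 9.63 * 0.997348
t_corrected = 9.6045 s

9.6045 s


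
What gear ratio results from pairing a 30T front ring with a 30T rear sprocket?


GR = front_teeth / rear_teeth
GR = 30 / 30
GR = 1

1


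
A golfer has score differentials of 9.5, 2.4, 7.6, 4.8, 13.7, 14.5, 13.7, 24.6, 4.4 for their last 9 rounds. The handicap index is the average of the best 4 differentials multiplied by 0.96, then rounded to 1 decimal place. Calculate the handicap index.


All differentials: 9.5, 2.4, 7.6, 4.8, 13.7, 14.5, 13.7, 24.6, 4.4
Sorted: 2.4, 4.4, 4.8, 7.6, 9.5, 13.7, 13.7, 14.5, 24.6
Best 4: 2.4, 4.4, 4.8, 7.6
Average of best = 19.2 / 4 = 4.8
Raw index = 4.8 * 0.96 = 4.608
Handicap index = round(4.608, 1) = 4.6

4.6


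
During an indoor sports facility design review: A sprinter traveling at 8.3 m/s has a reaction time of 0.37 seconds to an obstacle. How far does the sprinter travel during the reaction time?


d = v * t
d = 8.3 * 0.37
d = 3.071 m

3.071 m


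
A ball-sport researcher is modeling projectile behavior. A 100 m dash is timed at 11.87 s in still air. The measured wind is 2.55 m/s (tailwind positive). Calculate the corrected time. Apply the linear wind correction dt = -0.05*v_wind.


dt = -0.05 * v_wind = -0.05 * 2.55 = -0.1275 s
t_corrected = t_still + dt = 11.87 + (-0.1275)
t_corrected = 11.7425 s

11.7425 s


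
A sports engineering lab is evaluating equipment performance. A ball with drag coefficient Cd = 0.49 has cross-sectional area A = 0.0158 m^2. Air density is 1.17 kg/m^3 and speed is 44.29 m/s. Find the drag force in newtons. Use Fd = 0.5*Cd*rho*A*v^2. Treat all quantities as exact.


Fd = 0.5 * Cd * rho * A * v^2
Fd = 0.5 * 0.49 * 1.17 * 0.0158 * 44.29^2
v^2 = 1961.6041
Fd = 0.5 * 0.49 * 1.17 * 0.0158 * 1961.6041 = 8.8842 N

8.8842 N


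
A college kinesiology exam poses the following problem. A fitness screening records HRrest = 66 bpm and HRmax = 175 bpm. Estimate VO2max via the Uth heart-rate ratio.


VO2max = 15.3 * HRmax / HRrest
VO2max = 15.3 * 175 / 66
VO2max = 2677.5 / 66 = 40.5682 mL/kg/min

40.5682 mL/kg/min


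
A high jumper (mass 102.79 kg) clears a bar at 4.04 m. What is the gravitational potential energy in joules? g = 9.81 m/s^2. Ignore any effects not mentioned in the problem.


PE = m * g * h
PE = 102.79 * 9.81 * 4.04
PE = 1008.3699 * 4.04 = 4073.8144 J

4073.8144 J


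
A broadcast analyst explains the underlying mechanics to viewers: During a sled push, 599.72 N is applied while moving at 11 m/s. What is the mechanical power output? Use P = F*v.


P = F * v
P = 599.72 * 11
P = 6596.92 W

6596.92 W


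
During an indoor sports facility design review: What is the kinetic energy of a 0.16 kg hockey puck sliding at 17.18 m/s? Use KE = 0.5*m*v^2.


KE = 0.5 * m * v^2
KE = 0.5 * 0.16 * 17.18^2
KE = 0.5 * 0.16 * 295.1524 = 23.6122 J

23.6122 J


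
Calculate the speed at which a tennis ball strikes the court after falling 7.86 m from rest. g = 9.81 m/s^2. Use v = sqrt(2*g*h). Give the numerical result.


v = sqrt(2 * g * h)
v = sqrt(2 * 9.81 * 7.86)
v = sqrt(154.2132) = 12.4183 m/s

12.4183 m/s


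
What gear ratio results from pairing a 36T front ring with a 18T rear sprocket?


GR = front_teeth / rear_teeth
GR = 36 / 18
GR = 2

2


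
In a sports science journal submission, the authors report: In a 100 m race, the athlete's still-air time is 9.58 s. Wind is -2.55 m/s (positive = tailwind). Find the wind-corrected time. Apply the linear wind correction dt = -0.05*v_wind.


dt = -0.05 * v_wind = -0.05 * -2.55 = 0.1275 s
t_corrected = t_still + dt = 9.58 + (0.1275)
t_corrected = 9.7075 s

9.7075 s


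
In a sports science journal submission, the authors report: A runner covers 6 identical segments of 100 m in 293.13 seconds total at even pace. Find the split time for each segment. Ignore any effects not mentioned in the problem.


Split time = total_time / n_laps = 293.13 / 6
Split time = 48.855 s per lap

48.855 s


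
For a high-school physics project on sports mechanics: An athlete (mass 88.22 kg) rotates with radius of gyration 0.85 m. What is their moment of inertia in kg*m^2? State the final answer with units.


I = m * k^2
I = 88.22 * 0.85^2
I = 88.22 * 0.7225 = 63.7389 kg*m^2

63.7389 kg*m^2


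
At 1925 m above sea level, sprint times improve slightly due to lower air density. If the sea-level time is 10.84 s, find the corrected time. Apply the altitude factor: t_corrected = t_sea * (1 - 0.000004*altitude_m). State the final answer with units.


Correction factor = 1 - 0.000004 * 1925 = 0.9923
t_corrected = t_sea * factor = 10.84 * 0.9923
t_corrected = 10.7565 s

10.7565 s


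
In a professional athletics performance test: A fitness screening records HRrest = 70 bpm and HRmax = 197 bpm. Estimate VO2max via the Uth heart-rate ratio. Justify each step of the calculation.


VO2max = 15.3 * HRmax / HRrest
VO2max = 15.3 * 197 / 70
VO2max = 3014.1 / 70 = 43.0586 mL/kg/min

43.0586 mL/kg/min


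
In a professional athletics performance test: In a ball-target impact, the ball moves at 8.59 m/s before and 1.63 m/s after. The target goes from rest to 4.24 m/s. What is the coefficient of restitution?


e = (v2_after - v1_after) / (v1_before - v2_before)
Numerator = 4.24 - 1.63 = 2.61
Denominator = 8.59 - 0 = 8.59
e = 2.61 / 8.59 = 0.3038

0.3038


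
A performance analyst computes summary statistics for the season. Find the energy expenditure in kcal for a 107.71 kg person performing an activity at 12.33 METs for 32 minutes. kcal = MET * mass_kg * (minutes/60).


kcal = MET * mass * time_hr
Convert time: 32 min = 0.5333 hr
kcal = 12.33 * 107.71 * 0.5333
kcal = 708.301 kcal

708.301 kcal


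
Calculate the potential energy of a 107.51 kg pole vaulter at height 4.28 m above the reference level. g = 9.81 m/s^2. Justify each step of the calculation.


PE = m * g * h
PE = 107.51 * 9.81 * 4.28
PE = 1054.6731 * 4.28 = 4514.0009 J

4514.0009 J


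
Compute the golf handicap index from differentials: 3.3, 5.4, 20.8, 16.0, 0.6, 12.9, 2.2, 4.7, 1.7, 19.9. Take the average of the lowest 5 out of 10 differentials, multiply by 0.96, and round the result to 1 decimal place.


All differentials: 3.3, 5.4, 20.8, 16.0, 0.6, 12.9, 2.2, 4.7, 1.7, 19.9
Sorted: 0.6, 1.7, 2.2, 3.3, 4.7, 5.4, 12.9, 16.0, 19.9, 20.8
Best 5: 0.6, 1.7, 2.2, 3.3, 4.7
Average of best = 12.5 / 5 = 2.5
Raw index = 2.5 * 0.96 = 2.4
Handicap index = round(2.4, 1) = 2.4

2.4


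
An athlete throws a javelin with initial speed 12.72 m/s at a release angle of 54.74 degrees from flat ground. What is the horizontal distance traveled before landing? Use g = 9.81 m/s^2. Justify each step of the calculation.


R = v^2 * sin(2*theta) / g
Convert angle to radians: theta = 54.74 deg = 0.9554 rad
sin(2*theta) = sin(1.9108) = 0.9428
R = 12.72^2 * 0.9428 / 9.81
R = 161.7984 * 0.9428 / 9.81 = 15.5491 m

15.5491 m


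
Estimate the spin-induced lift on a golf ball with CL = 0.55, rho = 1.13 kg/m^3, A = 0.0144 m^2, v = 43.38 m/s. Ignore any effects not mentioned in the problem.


FM = 0.5 * CL * rho * A * v^2
FM = 0.5 * 0.55 * 1.13 * 0.0144 * 43.38^2
v^2 = 1881.8244
FM = 0.5 * 0.55 * 1.13 * 0.0144 * 1881.8244 = 8.4208 N

8.4208 N


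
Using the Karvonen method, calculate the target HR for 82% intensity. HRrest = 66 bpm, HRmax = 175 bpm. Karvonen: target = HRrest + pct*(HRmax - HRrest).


Target = HRrest + pct*(HRmax - HRrest)
Heart rate reserve = HRmax - HRrest = 175 - 66 = 109 bpm
Fraction = 82% = 0.82
Target = 66 + 0.82 * 109
Target = 66 + 89.38 = 155.38 bpm

155.38 bpm


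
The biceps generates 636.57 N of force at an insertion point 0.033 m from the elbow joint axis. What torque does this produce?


tau = F * d
tau = 636.57 * 0.033
tau = 21.0068 N*m

21.0068 N*m


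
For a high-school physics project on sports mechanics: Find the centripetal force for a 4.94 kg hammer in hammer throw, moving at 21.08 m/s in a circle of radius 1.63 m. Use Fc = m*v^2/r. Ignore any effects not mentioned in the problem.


Fc = m * v^2 / r
v^2 = 21.08^2 = 444.3664
Fc = 4.94 * 444.3664 / 1.63
Fc = 2195.17 / 1.63 = 1346.7301 N

1346.7301 N


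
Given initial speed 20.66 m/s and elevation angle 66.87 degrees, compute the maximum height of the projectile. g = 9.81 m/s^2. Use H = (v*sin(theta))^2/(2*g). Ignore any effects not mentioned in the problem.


H = (v*sin(theta))^2 / (2*g)
vy = v*sin(theta) = 20.66 * sin(66.87 deg) = 18.9993 m/s
H = vy^2 / (2*g) = 360.9721 / (2*9.81)
H = 360.9721 / 19.62 = 18.3982 m

18.3982 m


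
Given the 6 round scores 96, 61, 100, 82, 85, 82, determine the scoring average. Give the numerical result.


Average = sum / n
Sum = 506
Average = 506 / 6 = 84.3333

84.3333


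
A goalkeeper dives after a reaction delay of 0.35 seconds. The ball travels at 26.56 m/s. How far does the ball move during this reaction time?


d = v * t
d = 26.56 * 0.35
d = 9.296 m

9.296 m


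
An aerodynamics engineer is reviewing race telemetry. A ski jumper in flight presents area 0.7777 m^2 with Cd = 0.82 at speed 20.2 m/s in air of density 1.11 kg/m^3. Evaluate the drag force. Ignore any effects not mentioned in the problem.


Fd = 0.5 * Cd * rho * A * v^2
Fd = 0.5 * 0.82 * 1.11 * 0.7777 * 20.2^2
v^2 = 408.04
Fd = 0.5 * 0.82 * 1.11 * 0.7777 * 408.04 = 144.4181 N

144.4181 N


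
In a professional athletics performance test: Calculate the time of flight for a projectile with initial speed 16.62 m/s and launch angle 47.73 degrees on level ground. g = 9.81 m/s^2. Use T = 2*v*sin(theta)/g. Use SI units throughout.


T = 2*v*sin(theta)/g
sin(theta) = sin(47.73 deg) = 0.74
T = 2*16.62*0.74 / 9.81
T = 24.597 / 9.81 = 2.5073 s

2.5073 s


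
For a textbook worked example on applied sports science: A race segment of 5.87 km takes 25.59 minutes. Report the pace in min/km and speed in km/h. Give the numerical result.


Pace = time / distance = 25.59 min / 5.87 km = 4.3595 min/km
Speed = distance / time_in_hours = 5.87 / 0.4265 hr
Speed = 13.7632 km/h

4.3595 min/km, 13.7632 km/h


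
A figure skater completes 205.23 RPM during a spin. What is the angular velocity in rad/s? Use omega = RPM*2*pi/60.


omega = RPM * 2 * pi / 60
omega = 205.23 * 2 * 3.14159 / 60
omega = 1289.4981 / 60 = 21.4916 rad/s

21.4916 rad/s


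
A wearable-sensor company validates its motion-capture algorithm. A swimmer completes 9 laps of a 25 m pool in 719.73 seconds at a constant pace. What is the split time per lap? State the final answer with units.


Split time = total_time / n_laps = 719.73 / 9
Split time = 79.97 s per lap

79.97 s
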